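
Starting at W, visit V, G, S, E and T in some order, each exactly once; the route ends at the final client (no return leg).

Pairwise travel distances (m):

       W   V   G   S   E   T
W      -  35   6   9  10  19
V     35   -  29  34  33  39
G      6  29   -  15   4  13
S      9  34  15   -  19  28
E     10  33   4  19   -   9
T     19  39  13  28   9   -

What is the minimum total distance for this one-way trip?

There are 5! = 120 possible orderings.
W → V → G → S → E → T: 35+29+15+19+9 = 107
W → V → G → S → T → E: 35+29+15+28+9 = 116
W → V → G → E → S → T: 35+29+4+19+28 = 115
W → V → G → E → T → S: 35+29+4+9+28 = 105
W → V → G → T → S → E: 35+29+13+28+19 = 124
W → V → G → T → E → S: 35+29+13+9+19 = 105
W → V → S → G → E → T: 35+34+15+4+9 = 97
W → V → S → G → T → E: 35+34+15+13+9 = 106
W → V → S → E → G → T: 35+34+19+4+13 = 105
W → V → S → E → T → G: 35+34+19+9+13 = 110
W → V → S → T → G → E: 35+34+28+13+4 = 114
W → V → S → T → E → G: 35+34+28+9+4 = 110
W → V → E → G → S → T: 35+33+4+15+28 = 115
W → V → E → G → T → S: 35+33+4+13+28 = 113
… (106 more)
W → S → G → E → T → V: 9+15+4+9+39 = 76  ← best
The minimum is 76.
One shortest path: W → S → G → E → T → V.

76 m — the minimum one-way total.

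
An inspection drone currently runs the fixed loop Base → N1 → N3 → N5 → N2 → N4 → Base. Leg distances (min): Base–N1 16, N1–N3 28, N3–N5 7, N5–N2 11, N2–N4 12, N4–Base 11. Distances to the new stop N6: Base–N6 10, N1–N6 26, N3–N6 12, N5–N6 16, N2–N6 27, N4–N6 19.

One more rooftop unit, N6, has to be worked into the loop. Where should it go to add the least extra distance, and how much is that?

Insertion cost between consecutive stops i–j is d(i,N6) + d(N6,j) − d(i,j):
  between Base and N1: 10 + 26 − 16 = 20
  between N1 and N3: 26 + 12 − 28 = 10
  between N3 and N5: 12 + 16 − 7 = 21
  between N5 and N2: 16 + 27 − 11 = 32
  between N2 and N4: 27 + 19 − 12 = 34
  between N4 and Base: 19 + 10 − 11 = 18
Cheapest insertion is between N1 and N3, adding 10.
New total = 85 + 10 = 95.

Minimum extra distance: 10 min, inserting N6 between N1 and N3.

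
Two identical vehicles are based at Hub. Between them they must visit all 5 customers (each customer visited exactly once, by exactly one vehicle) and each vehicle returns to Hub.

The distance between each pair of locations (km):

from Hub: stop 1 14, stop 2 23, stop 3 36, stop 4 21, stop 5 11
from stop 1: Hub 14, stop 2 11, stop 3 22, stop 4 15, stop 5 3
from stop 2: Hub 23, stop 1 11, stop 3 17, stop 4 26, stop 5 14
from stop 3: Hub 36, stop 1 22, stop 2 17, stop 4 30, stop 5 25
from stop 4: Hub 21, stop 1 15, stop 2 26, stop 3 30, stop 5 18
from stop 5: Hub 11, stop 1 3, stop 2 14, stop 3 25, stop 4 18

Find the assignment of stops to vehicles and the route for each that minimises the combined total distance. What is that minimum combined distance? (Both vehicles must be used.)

115 km — the smallest possible combined total.

Check every non-empty split of the stops between the two vehicles; for each half take its own optimal tour:
  {stop 1} + {stop 2, stop 3, stop 4, stop 5}: 28 + 93 = 121
  {stop 2} + {stop 1, stop 3, stop 4, stop 5}: 46 + 87 = 133
  {stop 1, stop 2} + {stop 3, stop 4, stop 5}: 48 + 87 = 135
  {stop 3} + {stop 1, stop 2, stop 4, stop 5}: 72 + 72 = 144
  {stop 1, stop 3} + {stop 2, stop 4, stop 5}: 72 + 72 = 144
  {stop 2, stop 3} + {stop 1, stop 4, stop 5}: 76 + 50 = 126
  … (15 splits in total)
  {stop 1, stop 2, stop 3, stop 4} + {stop 5}: 93 + 22 = 115  ← best
Best: vehicle 1 Hub → stop 1 → stop 2 → stop 3 → stop 4 → Hub = 93; vehicle 2 Hub → stop 5 → Hub = 22; combined 115.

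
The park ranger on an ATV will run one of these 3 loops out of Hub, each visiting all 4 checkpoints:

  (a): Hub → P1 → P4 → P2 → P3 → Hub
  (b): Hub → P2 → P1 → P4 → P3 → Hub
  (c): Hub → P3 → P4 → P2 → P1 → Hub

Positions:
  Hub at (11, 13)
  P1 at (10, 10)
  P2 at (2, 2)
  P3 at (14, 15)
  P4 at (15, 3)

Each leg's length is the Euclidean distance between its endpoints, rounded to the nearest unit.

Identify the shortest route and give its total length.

(a): 3 + 9 + 13 + 18 + 4 = 47
(b): 14 + 11 + 9 + 12 + 4 = 50
(c): 4 + 12 + 13 + 11 + 3 = 43

Shortest is (c), total 43.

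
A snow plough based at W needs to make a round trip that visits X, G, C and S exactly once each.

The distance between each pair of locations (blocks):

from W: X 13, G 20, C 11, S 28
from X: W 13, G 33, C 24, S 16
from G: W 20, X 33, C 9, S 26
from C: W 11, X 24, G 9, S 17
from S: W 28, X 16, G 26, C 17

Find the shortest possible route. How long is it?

75 blocks — the shortest possible round trip.

There are 12 distinct closed tours to check (reversals are equivalent).
W - X - G - C - S - W: 13+33+9+17+28 = 100
W - X - G - S - C - W: 13+33+26+17+11 = 100
W - X - C - G - S - W: 13+24+9+26+28 = 100
W - X - C - S - G - W: 13+24+17+26+20 = 100
W - X - S - G - C - W: 13+16+26+9+11 = 75
W - X - S - C - G - W: 13+16+17+9+20 = 75
W - G - X - C - S - W: 20+33+24+17+28 = 122
W - G - X - S - C - W: 20+33+16+17+11 = 97
W - G - C - X - S - W: 20+9+24+16+28 = 97
W - G - S - X - C - W: 20+26+16+24+11 = 97
W - C - X - G - S - W: 11+24+33+26+28 = 122
W - C - G - X - S - W: 11+9+33+16+28 = 97
The minimum is 75.
One optimal route: W → X → S → G → C → W (or its reverse).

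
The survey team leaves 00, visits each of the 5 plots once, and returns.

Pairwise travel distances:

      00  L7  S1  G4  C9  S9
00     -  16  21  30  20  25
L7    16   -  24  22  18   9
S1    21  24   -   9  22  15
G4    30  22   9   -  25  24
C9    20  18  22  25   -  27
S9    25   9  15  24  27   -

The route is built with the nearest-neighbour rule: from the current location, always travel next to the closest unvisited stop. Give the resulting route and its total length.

From 00: distances to unvisited — L7=16, C9=20, S1=21, S9=25, G4=30. Nearest is L7 (16).
From L7: distances to unvisited — S9=9, C9=18, G4=22, S1=24. Nearest is S9 (9).
From S9: distances to unvisited — S1=15, G4=24, C9=27. Nearest is S1 (15).
From S1: distances to unvisited — G4=9, C9=22. Nearest is G4 (9).
From G4: distances to unvisited — C9=25. Nearest is C9 (25).
Return C9→00: 20.
Total = 16 + 9 + 15 + 9 + 25 + 20 = 94.

Total distance 94 via the nearest-neighbour route 00 → L7 → S9 → S1 → G4 → C9 → 00.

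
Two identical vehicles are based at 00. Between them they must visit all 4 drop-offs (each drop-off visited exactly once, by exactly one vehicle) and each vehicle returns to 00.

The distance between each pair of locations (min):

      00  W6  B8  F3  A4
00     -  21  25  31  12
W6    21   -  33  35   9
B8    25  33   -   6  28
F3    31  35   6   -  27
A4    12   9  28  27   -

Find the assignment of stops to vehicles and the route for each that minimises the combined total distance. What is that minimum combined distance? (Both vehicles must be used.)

Check every non-empty split of the stops between the two vehicles; for each half take its own optimal tour:
  {W6} + {B8, F3, A4}: 42 + 70 = 112
  {B8} + {W6, F3, A4}: 50 + 87 = 137
  {W6, B8} + {F3, A4}: 79 + 70 = 149
  {F3} + {W6, B8, A4}: 62 + 79 = 141
  {W6, F3} + {B8, A4}: 87 + 65 = 152
  {B8, F3} + {W6, A4}: 62 + 42 = 104
  … (7 splits in total)
Best: vehicle 1 00 → B8 → F3 → 00 = 62; vehicle 2 00 → W6 → A4 → 00 = 42; combined 104.

104 min — the smallest possible combined total.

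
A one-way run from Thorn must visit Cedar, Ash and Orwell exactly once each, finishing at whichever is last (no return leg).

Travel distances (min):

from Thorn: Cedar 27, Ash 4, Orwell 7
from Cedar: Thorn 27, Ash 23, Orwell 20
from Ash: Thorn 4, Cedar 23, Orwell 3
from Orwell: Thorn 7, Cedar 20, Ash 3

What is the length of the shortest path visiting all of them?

Minimum one-way distance = 27 min.

There are 3! = 6 possible orderings.
Thorn → Cedar → Ash → Orwell: 27+23+3 = 53
Thorn → Cedar → Orwell → Ash: 27+20+3 = 50
Thorn → Ash → Cedar → Orwell: 4+23+20 = 47
Thorn → Ash → Orwell → Cedar: 4+3+20 = 27
Thorn → Orwell → Cedar → Ash: 7+20+23 = 50
Thorn → Orwell → Ash → Cedar: 7+3+23 = 33
The minimum is 27.
One shortest path: Thorn → Ash → Orwell → Cedar.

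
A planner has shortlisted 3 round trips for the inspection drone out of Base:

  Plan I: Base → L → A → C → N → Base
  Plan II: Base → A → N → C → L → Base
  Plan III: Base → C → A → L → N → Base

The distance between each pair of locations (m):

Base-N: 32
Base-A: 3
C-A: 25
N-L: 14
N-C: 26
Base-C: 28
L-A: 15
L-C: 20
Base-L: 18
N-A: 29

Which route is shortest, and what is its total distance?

96 m — Plan II is the shortest.

Plan I: 18 + 15 + 25 + 26 + 32 = 116
Plan II: 3 + 29 + 26 + 20 + 18 = 96
Plan III: 28 + 25 + 15 + 14 + 32 = 114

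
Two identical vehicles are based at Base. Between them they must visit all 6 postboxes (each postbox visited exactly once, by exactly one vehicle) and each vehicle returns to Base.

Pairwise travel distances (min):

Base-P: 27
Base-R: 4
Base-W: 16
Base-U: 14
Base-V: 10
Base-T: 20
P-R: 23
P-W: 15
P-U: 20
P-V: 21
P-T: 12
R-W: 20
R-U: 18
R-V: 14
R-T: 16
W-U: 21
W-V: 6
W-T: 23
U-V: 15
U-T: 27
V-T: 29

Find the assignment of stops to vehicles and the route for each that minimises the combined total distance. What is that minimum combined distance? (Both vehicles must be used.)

Try each way of splitting the stops between the two vehicles (each non-empty) and, for each split, find the best tour for each vehicle:
  {P} + {R, W, U, V, T}: 54 + 78 = 132
  {R} + {P, W, U, V, T}: 8 + 82 = 90
  {P, R} + {W, U, V, T}: 54 + 78 = 132
  {W} + {P, R, U, V, T}: 32 + 77 = 109
  {P, W} + {R, U, V, T}: 58 + 72 = 130
  {R, W} + {P, U, V, T}: 40 + 77 = 117
  … (31 splits in total)
Best: vehicle 1 Base → R → Base = 8; vehicle 2 Base → U → V → W → P → T → Base = 82; combined 90.

90 min — the smallest possible combined total.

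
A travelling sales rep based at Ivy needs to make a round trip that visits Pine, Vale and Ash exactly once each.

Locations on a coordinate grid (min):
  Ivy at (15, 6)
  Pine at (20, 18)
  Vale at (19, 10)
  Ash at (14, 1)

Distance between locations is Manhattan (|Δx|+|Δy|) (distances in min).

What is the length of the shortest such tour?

Ivy→Pine→Vale→Ash→Ivy: 17+9+14+6 = 46
Ivy→Pine→Ash→Vale→Ivy: 17+23+14+8 = 62
Ivy→Vale→Pine→Ash→Ivy: 8+9+23+6 = 46
The minimum is 46.
One optimal route: Ivy → Pine → Vale → Ash → Ivy (or its reverse).

Shortest round trip = 46 min.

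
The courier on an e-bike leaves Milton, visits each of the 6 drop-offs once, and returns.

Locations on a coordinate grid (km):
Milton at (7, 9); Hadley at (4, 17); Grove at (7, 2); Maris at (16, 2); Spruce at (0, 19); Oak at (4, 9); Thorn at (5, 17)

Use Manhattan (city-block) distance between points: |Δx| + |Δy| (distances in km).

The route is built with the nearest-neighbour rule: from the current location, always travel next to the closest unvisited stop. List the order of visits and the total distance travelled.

Nearest-neighbour total = 68 km; route Milton → Oak → Hadley → Thorn → Spruce → Grove → Maris → Milton.

Milton → [Oak:3 / Grove:7 / Thorn:10 / Hadley:11 / Maris:16 / Spruce:17] → Oak (3)
Oak → [Hadley:8 / Thorn:9 / Grove:10 / Spruce:14 / Maris:19] → Hadley (8)
Hadley → [Thorn:1 / Spruce:6 / Grove:18 / Maris:27] → Thorn (1)
Thorn → [Spruce:7 / Grove:17 / Maris:26] → Spruce (7)
Spruce → [Grove:24 / Maris:33] → Grove (24)
Grove → [Maris:9] → Maris (9)
Return Maris→Milton: 16.
Total = 3 + 8 + 1 + 7 + 24 + 9 + 16 = 68.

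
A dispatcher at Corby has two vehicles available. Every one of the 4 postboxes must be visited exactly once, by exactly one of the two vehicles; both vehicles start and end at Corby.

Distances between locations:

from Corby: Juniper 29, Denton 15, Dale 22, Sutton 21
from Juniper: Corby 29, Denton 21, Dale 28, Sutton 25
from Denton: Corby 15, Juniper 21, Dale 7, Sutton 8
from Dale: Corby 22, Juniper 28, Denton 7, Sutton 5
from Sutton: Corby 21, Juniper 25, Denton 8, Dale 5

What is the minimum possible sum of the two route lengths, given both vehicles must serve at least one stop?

Minimum combined distance: 106.

Check every non-empty split of the stops between the two vehicles; for each half take its own optimal tour:
  {Juniper} + {Denton, Dale, Sutton}: 58 + 48 = 106
  {Denton} + {Juniper, Dale, Sutton}: 30 + 81 = 111
  {Juniper, Denton} + {Dale, Sutton}: 65 + 48 = 113
  {Dale} + {Juniper, Denton, Sutton}: 44 + 77 = 121
  {Juniper, Dale} + {Denton, Sutton}: 79 + 44 = 123
  {Denton, Dale} + {Juniper, Sutton}: 44 + 75 = 119
  … (7 splits in total)
Best: vehicle 1 Corby → Juniper → Corby = 58; vehicle 2 Corby → Denton → Dale → Sutton → Corby = 48; combined 106.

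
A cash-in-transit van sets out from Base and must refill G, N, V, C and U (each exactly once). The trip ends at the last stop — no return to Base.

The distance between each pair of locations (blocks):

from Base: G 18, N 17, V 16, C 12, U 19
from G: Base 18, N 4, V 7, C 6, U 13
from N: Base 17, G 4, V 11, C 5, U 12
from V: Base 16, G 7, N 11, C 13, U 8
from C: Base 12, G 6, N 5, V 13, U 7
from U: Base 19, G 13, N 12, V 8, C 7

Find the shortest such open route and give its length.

Minimum one-way distance = 36 blocks.

There are 5! = 120 possible orderings.
Base → G → N → V → C → U: 18+4+11+13+7 = 53
Base → G → N → V → U → C: 18+4+11+8+7 = 48
Base → G → N → C → V → U: 18+4+5+13+8 = 48
Base → G → N → C → U → V: 18+4+5+7+8 = 42
Base → G → N → U → V → C: 18+4+12+8+13 = 55
Base → G → N → U → C → V: 18+4+12+7+13 = 54
Base → G → V → N → C → U: 18+7+11+5+7 = 48
Base → G → V → N → U → C: 18+7+11+12+7 = 55
Base → G → V → C → N → U: 18+7+13+5+12 = 55
Base → G → V → C → U → N: 18+7+13+7+12 = 57
Base → G → V → U → N → C: 18+7+8+12+5 = 50
Base → G → V → U → C → N: 18+7+8+7+5 = 45
Base → G → C → N → V → U: 18+6+5+11+8 = 48
Base → G → C → N → U → V: 18+6+5+12+8 = 49
… (106 more)
Base → C → N → G → V → U: 12+5+4+7+8 = 36  ← best
The minimum is 36.
One shortest path: Base → C → N → G → V → U.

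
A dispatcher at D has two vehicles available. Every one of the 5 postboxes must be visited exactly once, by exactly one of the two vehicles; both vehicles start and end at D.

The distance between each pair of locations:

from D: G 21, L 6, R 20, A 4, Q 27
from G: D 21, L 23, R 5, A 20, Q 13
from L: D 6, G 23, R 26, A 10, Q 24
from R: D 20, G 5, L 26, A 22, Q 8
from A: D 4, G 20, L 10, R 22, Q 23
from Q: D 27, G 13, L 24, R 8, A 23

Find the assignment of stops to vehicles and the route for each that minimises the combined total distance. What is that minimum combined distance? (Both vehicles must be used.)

72 — the smallest possible combined total.

Try each way of splitting the stops between the two vehicles (each non-empty) and, for each split, find the best tour for each vehicle:
  {G} + {L, R, A, Q}: 42 + 64 = 106
  {L} + {G, R, A, Q}: 12 + 61 = 73
  {G, L} + {R, A, Q}: 50 + 55 = 105
  {R} + {G, L, A, Q}: 40 + 67 = 107
  {G, R} + {L, A, Q}: 46 + 57 = 103
  {L, R} + {G, A, Q}: 52 + 61 = 113
  … (15 splits in total)
  {A} + {G, L, R, Q}: 8 + 64 = 72  ← best
Best: vehicle 1 D → A → D = 8; vehicle 2 D → G → R → Q → L → D = 64; combined 72.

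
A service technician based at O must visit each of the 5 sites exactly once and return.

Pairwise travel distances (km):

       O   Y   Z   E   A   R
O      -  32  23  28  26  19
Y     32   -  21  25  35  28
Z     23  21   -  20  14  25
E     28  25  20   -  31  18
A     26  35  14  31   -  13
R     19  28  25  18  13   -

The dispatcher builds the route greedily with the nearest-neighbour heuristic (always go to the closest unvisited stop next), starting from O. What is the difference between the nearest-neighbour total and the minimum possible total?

The nearest-neighbour route is 3 km longer than optimal.

O: R=19, Z=23, A=26, E=28, Y=32 ⇒ R
R: A=13, E=18, Z=25, Y=28 ⇒ A
A: Z=14, E=31, Y=35 ⇒ Z
Z: E=20, Y=21 ⇒ E
E: Y=25 ⇒ Y
NN route O → R → A → Z → E → Y → O costs 123.
Optimal: O → E → Y → Z → A → R → O costs 120 (by enumerating all 60 distinct tours).
Excess = 123 − 120 = 3.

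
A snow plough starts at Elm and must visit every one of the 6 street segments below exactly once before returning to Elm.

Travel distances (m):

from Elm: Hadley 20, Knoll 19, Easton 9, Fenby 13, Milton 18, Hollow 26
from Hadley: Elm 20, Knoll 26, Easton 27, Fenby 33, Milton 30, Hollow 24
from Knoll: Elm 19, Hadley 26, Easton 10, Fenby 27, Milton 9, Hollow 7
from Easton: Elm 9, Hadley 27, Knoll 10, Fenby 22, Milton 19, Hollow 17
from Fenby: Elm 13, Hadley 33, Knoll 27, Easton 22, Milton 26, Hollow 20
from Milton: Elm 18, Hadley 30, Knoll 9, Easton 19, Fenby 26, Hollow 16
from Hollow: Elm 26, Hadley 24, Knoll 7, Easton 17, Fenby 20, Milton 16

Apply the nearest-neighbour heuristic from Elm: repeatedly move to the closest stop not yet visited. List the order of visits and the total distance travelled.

From Elm: distances to unvisited — Easton=9, Fenby=13, Milton=18, Knoll=19, Hadley=20, Hollow=26. Nearest is Easton (9).
From Easton: distances to unvisited — Knoll=10, Hollow=17, Milton=19, Fenby=22, Hadley=27. Nearest is Knoll (10).
From Knoll: distances to unvisited — Hollow=7, Milton=9, Hadley=26, Fenby=27. Nearest is Hollow (7).
From Hollow: distances to unvisited — Milton=16, Fenby=20, Hadley=24. Nearest is Milton (16).
From Milton: distances to unvisited — Fenby=26, Hadley=30. Nearest is Fenby (26).
From Fenby: distances to unvisited — Hadley=33. Nearest is Hadley (33).
Return Hadley→Elm: 20.
Total = 9 + 10 + 7 + 16 + 26 + 33 + 20 = 121.

Nearest-neighbour total = 121 m; route Elm → Easton → Knoll → Hollow → Milton → Fenby → Hadley → Elm.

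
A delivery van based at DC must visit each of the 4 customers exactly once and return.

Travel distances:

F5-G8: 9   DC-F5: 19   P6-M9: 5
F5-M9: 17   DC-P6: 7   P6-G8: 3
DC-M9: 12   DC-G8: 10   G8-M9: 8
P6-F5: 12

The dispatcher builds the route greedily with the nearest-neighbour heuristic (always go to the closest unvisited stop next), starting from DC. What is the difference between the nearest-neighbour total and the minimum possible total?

The nearest-neighbour route is 6 longer than optimal.

From DC: P6=7, G8=10, M9=12, F5=19 → choose P6 (7).
From P6: G8=3, M9=5, F5=12 → choose G8 (3).
From G8: M9=8, F5=9 → choose M9 (8).
From M9: F5=17 → choose F5 (17).
NN route DC → P6 → G8 → M9 → F5 → DC costs 54.
Optimal: DC → P6 → F5 → G8 → M9 → DC costs 48 (by enumerating all 12 distinct tours).
Excess = 54 − 48 = 6.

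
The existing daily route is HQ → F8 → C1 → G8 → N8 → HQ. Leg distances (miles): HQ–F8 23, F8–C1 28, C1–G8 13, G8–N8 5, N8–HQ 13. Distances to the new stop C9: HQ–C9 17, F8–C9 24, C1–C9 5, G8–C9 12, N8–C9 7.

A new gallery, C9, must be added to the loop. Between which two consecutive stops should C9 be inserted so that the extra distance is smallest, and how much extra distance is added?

Insertion cost between consecutive stops i–j is d(i,C9) + d(C9,j) − d(i,j):
  between HQ and F8: 17 + 24 − 23 = 18
  between F8 and C1: 24 + 5 − 28 = 1
  between C1 and G8: 5 + 12 − 13 = 4
  between G8 and N8: 12 + 7 − 5 = 14
  between N8 and HQ: 7 + 17 − 13 = 11
Cheapest insertion is between F8 and C1, adding 1.
New total = 82 + 1 = 83.

Minimum extra distance: 1 miles, inserting C9 between F8 and C1.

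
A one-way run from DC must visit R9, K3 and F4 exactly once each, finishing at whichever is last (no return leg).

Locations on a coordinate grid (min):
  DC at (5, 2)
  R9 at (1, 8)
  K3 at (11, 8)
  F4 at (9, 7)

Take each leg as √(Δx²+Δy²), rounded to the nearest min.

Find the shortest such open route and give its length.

Shortest open route: 17 min.

There are 3! = 6 possible orderings.
DC - R9 - K3 - F4: 7+10+2 = 19
DC - R9 - F4 - K3: 7+8+2 = 17
DC - K3 - R9 - F4: 8+10+8 = 26
DC - K3 - F4 - R9: 8+2+8 = 18
DC - F4 - R9 - K3: 6+8+10 = 24
DC - F4 - K3 - R9: 6+2+10 = 18
The minimum is 17.
One shortest path: DC → R9 → F4 → K3.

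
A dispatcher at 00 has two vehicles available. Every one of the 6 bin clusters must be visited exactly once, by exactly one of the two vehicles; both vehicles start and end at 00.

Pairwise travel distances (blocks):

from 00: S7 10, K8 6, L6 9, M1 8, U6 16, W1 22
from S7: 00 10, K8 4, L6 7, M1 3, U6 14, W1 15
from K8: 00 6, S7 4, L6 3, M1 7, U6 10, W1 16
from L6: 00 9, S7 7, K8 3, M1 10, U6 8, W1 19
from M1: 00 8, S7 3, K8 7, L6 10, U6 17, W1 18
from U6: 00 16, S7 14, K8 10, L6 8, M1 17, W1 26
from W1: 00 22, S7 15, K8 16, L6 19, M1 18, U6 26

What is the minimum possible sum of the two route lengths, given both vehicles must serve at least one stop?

81 blocks — the smallest possible combined total.

Check every non-empty split of the stops between the two vehicles; for each half take its own optimal tour:
  {S7} + {K8, L6, M1, U6, W1}: 20 + 69 = 89
  {K8} + {S7, L6, M1, U6, W1}: 12 + 69 = 81
  {S7, K8} + {L6, M1, U6, W1}: 20 + 69 = 89
  {L6} + {S7, K8, M1, U6, W1}: 18 + 68 = 86
  {S7, L6} + {K8, M1, U6, W1}: 26 + 68 = 94
  {K8, L6} + {S7, M1, U6, W1}: 18 + 68 = 86
  … (31 splits in total)
Best: vehicle 1 00 → K8 → 00 = 12; vehicle 2 00 → L6 → U6 → W1 → S7 → M1 → 00 = 69; combined 81.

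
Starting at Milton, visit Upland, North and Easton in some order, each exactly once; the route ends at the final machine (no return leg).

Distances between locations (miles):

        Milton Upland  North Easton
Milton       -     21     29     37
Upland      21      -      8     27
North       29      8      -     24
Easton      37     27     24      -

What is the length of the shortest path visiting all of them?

53 miles — the minimum one-way total.

There are 3! = 6 possible orderings.
Milton - Upland - North - Easton: 21+8+24 = 53
Milton - Upland - Easton - North: 21+27+24 = 72
Milton - North - Upland - Easton: 29+8+27 = 64
Milton - North - Easton - Upland: 29+24+27 = 80
Milton - Easton - Upland - North: 37+27+8 = 72
Milton - Easton - North - Upland: 37+24+8 = 69
The minimum is 53.
One shortest path: Milton → Upland → North → Easton.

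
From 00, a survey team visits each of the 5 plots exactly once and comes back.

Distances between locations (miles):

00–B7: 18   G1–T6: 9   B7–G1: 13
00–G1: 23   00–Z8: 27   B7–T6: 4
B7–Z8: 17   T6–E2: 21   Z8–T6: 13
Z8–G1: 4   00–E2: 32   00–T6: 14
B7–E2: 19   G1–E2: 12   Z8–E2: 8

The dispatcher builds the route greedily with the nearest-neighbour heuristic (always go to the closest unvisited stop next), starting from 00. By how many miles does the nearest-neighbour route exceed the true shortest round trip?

From 00: T6=14, B7=18, G1=23, Z8=27, E2=32 → choose T6 (14).
From T6: B7=4, G1=9, Z8=13, E2=21 → choose B7 (4).
From B7: G1=13, Z8=17, E2=19 → choose G1 (13).
From G1: Z8=4, E2=12 → choose Z8 (4).
From Z8: E2=8 → choose E2 (8).
NN route 00 → T6 → B7 → G1 → Z8 → E2 → 00 costs 75.
Optimal: 00 → B7 → E2 → Z8 → G1 → T6 → 00 costs 72 (by enumerating all 60 distinct tours).
Excess = 75 − 72 = 3.

The nearest-neighbour route is 3 miles longer than optimal.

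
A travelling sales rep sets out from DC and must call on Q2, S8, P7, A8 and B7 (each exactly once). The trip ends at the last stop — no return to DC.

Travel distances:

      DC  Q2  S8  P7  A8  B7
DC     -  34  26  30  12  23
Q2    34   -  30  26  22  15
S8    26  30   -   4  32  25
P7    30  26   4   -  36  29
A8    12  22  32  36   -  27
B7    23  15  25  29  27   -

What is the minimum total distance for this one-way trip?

There are 5! = 120 possible orderings.
DC→Q2→S8→P7→A8→B7: 34+30+4+36+27 = 131
DC→Q2→S8→P7→B7→A8: 34+30+4+29+27 = 124
DC→Q2→S8→A8→P7→B7: 34+30+32+36+29 = 161
DC→Q2→S8→A8→B7→P7: 34+30+32+27+29 = 152
DC→Q2→S8→B7→P7→A8: 34+30+25+29+36 = 154
DC→Q2→S8→B7→A8→P7: 34+30+25+27+36 = 152
DC→Q2→P7→S8→A8→B7: 34+26+4+32+27 = 123
DC→Q2→P7→S8→B7→A8: 34+26+4+25+27 = 116
DC→Q2→P7→A8→S8→B7: 34+26+36+32+25 = 153
DC→Q2→P7→A8→B7→S8: 34+26+36+27+25 = 148
DC→Q2→P7→B7→S8→A8: 34+26+29+25+32 = 146
DC→Q2→P7→B7→A8→S8: 34+26+29+27+32 = 148
DC→Q2→A8→S8→P7→B7: 34+22+32+4+29 = 121
DC→Q2→A8→S8→B7→P7: 34+22+32+25+29 = 142
… (106 more)
DC→A8→Q2→B7→S8→P7: 12+22+15+25+4 = 78  ← best
The minimum is 78.
One shortest path: DC → A8 → Q2 → B7 → S8 → P7.

Shortest open route: 78.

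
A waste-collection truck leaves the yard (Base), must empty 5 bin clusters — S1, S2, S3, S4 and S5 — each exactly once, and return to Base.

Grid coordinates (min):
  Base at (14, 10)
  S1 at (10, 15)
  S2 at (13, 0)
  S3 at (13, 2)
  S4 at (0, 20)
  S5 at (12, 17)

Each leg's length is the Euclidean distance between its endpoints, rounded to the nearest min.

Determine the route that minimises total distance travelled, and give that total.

55 min — the shortest possible round trip.

Base-S1-S2-S3-S4-S5-Base: 6+15+2+22+12+7 = 64
Base-S1-S2-S3-S5-S4-Base: 6+15+2+15+12+17 = 67
Base-S1-S2-S4-S3-S5-Base: 6+15+24+22+15+7 = 89
Base-S1-S2-S4-S5-S3-Base: 6+15+24+12+15+8 = 80
Base-S1-S2-S5-S3-S4-Base: 6+15+17+15+22+17 = 92
Base-S1-S2-S5-S4-S3-Base: 6+15+17+12+22+8 = 80
Base-S1-S3-S2-S4-S5-Base: 6+13+2+24+12+7 = 64
Base-S1-S3-S2-S5-S4-Base: 6+13+2+17+12+17 = 67
Base-S1-S3-S4-S2-S5-Base: 6+13+22+24+17+7 = 89
Base-S1-S3-S4-S5-S2-Base: 6+13+22+12+17+10 = 80
Base-S1-S3-S5-S2-S4-Base: 6+13+15+17+24+17 = 92
Base-S1-S3-S5-S4-S2-Base: 6+13+15+12+24+10 = 80
Base-S1-S4-S2-S3-S5-Base: 6+11+24+2+15+7 = 65
Base-S1-S4-S2-S5-S3-Base: 6+11+24+17+15+8 = 81
… (46 more)
Base-S1-S5-S4-S2-S3-Base: 6+3+12+24+2+8 = 55  ← best
The minimum is 55.
One optimal route: Base → S1 → S5 → S4 → S2 → S3 → Base (or its reverse).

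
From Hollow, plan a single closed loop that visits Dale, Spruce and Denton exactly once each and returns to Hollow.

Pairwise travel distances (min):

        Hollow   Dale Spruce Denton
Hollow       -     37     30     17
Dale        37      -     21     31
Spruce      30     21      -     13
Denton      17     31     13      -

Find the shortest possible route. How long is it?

Minimum total distance: 88 min.

With 3 stops there are 3!/2 = 3 distinct round trips (a route and its reverse cost the same).
Hollow - Dale - Spruce - Denton - Hollow: 37+21+13+17 = 88
Hollow - Dale - Denton - Spruce - Hollow: 37+31+13+30 = 111
Hollow - Spruce - Dale - Denton - Hollow: 30+21+31+17 = 99
The minimum is 88.
One optimal route: Hollow → Dale → Spruce → Denton → Hollow (or its reverse).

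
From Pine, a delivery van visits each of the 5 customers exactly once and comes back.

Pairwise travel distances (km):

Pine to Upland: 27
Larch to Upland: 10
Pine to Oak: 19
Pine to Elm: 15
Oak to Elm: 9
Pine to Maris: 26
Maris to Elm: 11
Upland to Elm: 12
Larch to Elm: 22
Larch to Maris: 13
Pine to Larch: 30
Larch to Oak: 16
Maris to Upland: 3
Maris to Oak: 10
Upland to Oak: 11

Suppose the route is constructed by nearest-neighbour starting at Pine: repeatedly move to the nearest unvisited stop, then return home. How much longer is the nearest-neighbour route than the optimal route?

Excess over optimum: 3 km.

From Pine: Elm=15, Oak=19, Maris=26, Upland=27, Larch=30 → choose Elm (15).
From Elm: Oak=9, Maris=11, Upland=12, Larch=22 → choose Oak (9).
From Oak: Maris=10, Upland=11, Larch=16 → choose Maris (10).
From Maris: Upland=3, Larch=13 → choose Upland (3).
From Upland: Larch=10 → choose Larch (10).
NN route Pine → Elm → Oak → Maris → Upland → Larch → Pine costs 77.
Optimal: Pine → Oak → Larch → Upland → Maris → Elm → Pine costs 74 (by enumerating all 60 distinct tours).
Excess = 77 − 74 = 3.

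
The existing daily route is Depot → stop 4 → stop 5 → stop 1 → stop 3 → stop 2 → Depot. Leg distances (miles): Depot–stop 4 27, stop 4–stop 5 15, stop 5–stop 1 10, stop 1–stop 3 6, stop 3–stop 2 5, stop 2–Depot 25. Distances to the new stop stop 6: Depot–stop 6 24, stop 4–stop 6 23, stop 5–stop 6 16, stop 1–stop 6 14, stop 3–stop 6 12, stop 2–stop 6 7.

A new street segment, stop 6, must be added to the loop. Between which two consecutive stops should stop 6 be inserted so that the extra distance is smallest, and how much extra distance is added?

Minimum extra distance: 6 miles, inserting stop 6 between stop 2 and Depot.

Insertion cost between consecutive stops i–j is d(i,stop 6) + d(stop 6,j) − d(i,j):
  between Depot and stop 4: 24 + 23 − 27 = 20
  between stop 4 and stop 5: 23 + 16 − 15 = 24
  between stop 5 and stop 1: 16 + 14 − 10 = 20
  between stop 1 and stop 3: 14 + 12 − 6 = 20
  between stop 3 and stop 2: 12 + 7 − 5 = 14
  between stop 2 and Depot: 7 + 24 − 25 = 6
Cheapest insertion is between stop 2 and Depot, adding 6.
New total = 88 + 6 = 94.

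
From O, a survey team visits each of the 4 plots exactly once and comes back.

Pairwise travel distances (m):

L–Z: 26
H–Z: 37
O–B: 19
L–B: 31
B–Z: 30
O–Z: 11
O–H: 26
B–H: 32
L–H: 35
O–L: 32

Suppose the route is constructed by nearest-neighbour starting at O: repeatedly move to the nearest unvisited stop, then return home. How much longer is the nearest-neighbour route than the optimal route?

The nearest-neighbour route is 3 m longer than optimal.

O: Z=11, B=19, H=26, L=32 ⇒ Z
Z: L=26, B=30, H=37 ⇒ L
L: B=31, H=35 ⇒ B
B: H=32 ⇒ H
NN route O → Z → L → B → H → O costs 126.
Optimal: O → B → H → L → Z → O costs 123 (by enumerating all 12 distinct tours).
Excess = 126 − 123 = 3.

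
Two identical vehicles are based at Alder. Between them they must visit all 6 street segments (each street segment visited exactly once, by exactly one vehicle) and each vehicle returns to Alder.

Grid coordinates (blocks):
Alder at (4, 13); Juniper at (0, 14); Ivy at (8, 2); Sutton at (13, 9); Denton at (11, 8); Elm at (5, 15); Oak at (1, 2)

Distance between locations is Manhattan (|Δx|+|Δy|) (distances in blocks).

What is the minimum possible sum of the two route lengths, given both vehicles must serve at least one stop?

There are 2^5 − 1 = 31 ways to divide the 6 stops into two non-empty groups. For each, the best each vehicle can do is its own shortest tour through its group:
  {Juniper} + {Ivy, Sutton, Denton, Elm, Oak}: 10 + 50 = 60
  {Ivy} + {Juniper, Sutton, Denton, Elm, Oak}: 30 + 54 = 84
  {Juniper, Ivy} + {Sutton, Denton, Elm, Oak}: 40 + 50 = 90
  {Sutton} + {Juniper, Ivy, Denton, Elm, Oak}: 26 + 50 = 76
  {Juniper, Sutton} + {Ivy, Denton, Elm, Oak}: 36 + 46 = 82
  {Ivy, Sutton} + {Juniper, Denton, Elm, Oak}: 40 + 50 = 90
  … (31 splits in total)
  {Elm} + {Juniper, Ivy, Sutton, Denton, Oak}: 6 + 50 = 56  ← best
Best: vehicle 1 Alder → Elm → Alder = 6; vehicle 2 Alder → Juniper → Oak → Ivy → Denton → Sutton → Alder = 50; combined 56.

56 blocks — the smallest possible combined total.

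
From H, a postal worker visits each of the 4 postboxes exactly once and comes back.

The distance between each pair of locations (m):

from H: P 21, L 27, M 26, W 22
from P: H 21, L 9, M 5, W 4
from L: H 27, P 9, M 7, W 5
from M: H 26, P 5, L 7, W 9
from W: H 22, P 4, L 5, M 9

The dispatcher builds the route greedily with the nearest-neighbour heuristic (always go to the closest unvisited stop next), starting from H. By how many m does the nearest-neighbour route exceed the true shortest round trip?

3 m longer than the optimal tour.

From H: P=21, W=22, M=26, L=27 → choose P (21).
From P: W=4, M=5, L=9 → choose W (4).
From W: L=5, M=9 → choose L (5).
From L: M=7 → choose M (7).
NN route H → P → W → L → M → H costs 63.
Optimal: H → P → M → L → W → H costs 60 (by enumerating all 12 distinct tours).
Excess = 63 − 60 = 3.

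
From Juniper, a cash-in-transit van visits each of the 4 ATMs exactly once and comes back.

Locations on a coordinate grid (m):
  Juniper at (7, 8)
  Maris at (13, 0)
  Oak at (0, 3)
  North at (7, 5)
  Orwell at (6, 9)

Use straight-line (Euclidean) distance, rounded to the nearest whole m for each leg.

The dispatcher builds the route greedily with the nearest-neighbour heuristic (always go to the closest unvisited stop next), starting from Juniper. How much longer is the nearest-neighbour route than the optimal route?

From Juniper: Orwell=1, North=3, Oak=9, Maris=10 → choose Orwell (1).
From Orwell: North=4, Oak=8, Maris=11 → choose North (4).
From North: Oak=7, Maris=8 → choose Oak (7).
From Oak: Maris=13 → choose Maris (13).
NN route Juniper → Orwell → North → Oak → Maris → Juniper costs 35.
Optimal: Juniper → North → Maris → Oak → Orwell → Juniper costs 33 (by enumerating all 12 distinct tours).
Excess = 35 − 33 = 2.

Excess over optimum: 2 m.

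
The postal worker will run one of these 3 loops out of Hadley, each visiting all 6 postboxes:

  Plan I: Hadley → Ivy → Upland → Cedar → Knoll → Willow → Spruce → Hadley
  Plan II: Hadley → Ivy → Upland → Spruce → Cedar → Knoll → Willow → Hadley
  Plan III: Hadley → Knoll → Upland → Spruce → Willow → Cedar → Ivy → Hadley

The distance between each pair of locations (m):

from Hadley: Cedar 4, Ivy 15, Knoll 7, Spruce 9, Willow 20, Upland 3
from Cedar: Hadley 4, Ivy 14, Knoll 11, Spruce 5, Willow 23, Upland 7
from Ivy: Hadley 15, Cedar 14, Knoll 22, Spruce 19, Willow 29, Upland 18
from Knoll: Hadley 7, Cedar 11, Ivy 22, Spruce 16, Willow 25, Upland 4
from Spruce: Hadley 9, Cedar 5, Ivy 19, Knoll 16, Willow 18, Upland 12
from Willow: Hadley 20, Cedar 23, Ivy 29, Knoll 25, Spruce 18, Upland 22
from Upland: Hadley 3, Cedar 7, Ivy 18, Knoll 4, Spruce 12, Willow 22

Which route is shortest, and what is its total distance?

Plan I: 15 + 18 + 7 + 11 + 25 + 18 + 9 = 103
Plan II: 15 + 18 + 12 + 5 + 11 + 25 + 20 = 106
Plan III: 7 + 4 + 12 + 18 + 23 + 14 + 15 = 93

Shortest is Plan III, total 93 m.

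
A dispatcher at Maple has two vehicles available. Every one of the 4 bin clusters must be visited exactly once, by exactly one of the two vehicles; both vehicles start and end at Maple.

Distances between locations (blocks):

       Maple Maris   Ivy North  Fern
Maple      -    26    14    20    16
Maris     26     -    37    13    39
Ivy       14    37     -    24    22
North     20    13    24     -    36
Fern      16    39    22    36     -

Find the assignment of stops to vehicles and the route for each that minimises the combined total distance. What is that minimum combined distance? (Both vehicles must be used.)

Try each way of splitting the stops between the two vehicles (each non-empty) and, for each split, find the best tour for each vehicle:
  {Maris} + {Ivy, North, Fern}: 52 + 82 = 134
  {Ivy} + {Maris, North, Fern}: 28 + 88 = 116
  {Maris, Ivy} + {North, Fern}: 77 + 72 = 149
  {North} + {Maris, Ivy, Fern}: 40 + 101 = 141
  {Maris, North} + {Ivy, Fern}: 59 + 52 = 111
  {Ivy, North} + {Maris, Fern}: 58 + 81 = 139
  … (7 splits in total)
  {Maris, Ivy, North} + {Fern}: 77 + 32 = 109  ← best
Best: vehicle 1 Maple → Maris → North → Ivy → Maple = 77; vehicle 2 Maple → Fern → Maple = 32; combined 109.

109 blocks — the smallest possible combined total.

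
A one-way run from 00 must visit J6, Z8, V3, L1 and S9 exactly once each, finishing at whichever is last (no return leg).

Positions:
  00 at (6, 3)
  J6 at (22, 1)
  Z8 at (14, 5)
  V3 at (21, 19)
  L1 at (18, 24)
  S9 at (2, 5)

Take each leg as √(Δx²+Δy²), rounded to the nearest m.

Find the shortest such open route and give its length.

There are 5! = 120 possible orderings.
00 - J6 - Z8 - V3 - L1 - S9: 16+9+16+6+25 = 72
00 - J6 - Z8 - V3 - S9 - L1: 16+9+16+24+25 = 90
00 - J6 - Z8 - L1 - V3 - S9: 16+9+19+6+24 = 74
00 - J6 - Z8 - L1 - S9 - V3: 16+9+19+25+24 = 93
00 - J6 - Z8 - S9 - V3 - L1: 16+9+12+24+6 = 67
00 - J6 - Z8 - S9 - L1 - V3: 16+9+12+25+6 = 68
00 - J6 - V3 - Z8 - L1 - S9: 16+18+16+19+25 = 94
00 - J6 - V3 - Z8 - S9 - L1: 16+18+16+12+25 = 87
00 - J6 - V3 - L1 - Z8 - S9: 16+18+6+19+12 = 71
00 - J6 - V3 - L1 - S9 - Z8: 16+18+6+25+12 = 77
00 - J6 - V3 - S9 - Z8 - L1: 16+18+24+12+19 = 89
00 - J6 - V3 - S9 - L1 - Z8: 16+18+24+25+19 = 102
00 - J6 - L1 - Z8 - V3 - S9: 16+23+19+16+24 = 98
00 - J6 - L1 - Z8 - S9 - V3: 16+23+19+12+24 = 94
… (106 more)
00 - S9 - Z8 - J6 - V3 - L1: 4+12+9+18+6 = 49  ← best
The minimum is 49.
One shortest path: 00 → S9 → Z8 → J6 → V3 → L1.

Shortest open route: 49 m.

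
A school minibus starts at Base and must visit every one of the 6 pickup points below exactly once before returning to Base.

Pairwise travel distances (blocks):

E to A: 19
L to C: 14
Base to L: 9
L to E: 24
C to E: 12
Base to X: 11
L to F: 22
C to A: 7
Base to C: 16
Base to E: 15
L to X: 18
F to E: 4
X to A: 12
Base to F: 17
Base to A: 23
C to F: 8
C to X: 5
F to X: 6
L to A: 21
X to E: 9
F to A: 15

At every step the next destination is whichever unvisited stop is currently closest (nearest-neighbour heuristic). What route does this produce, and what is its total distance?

From Base: distances to unvisited — L=9, X=11, E=15, C=16, F=17, A=23. Nearest is L (9).
From L: distances to unvisited — C=14, X=18, A=21, F=22, E=24. Nearest is C (14).
From C: distances to unvisited — X=5, A=7, F=8, E=12. Nearest is X (5).
From X: distances to unvisited — F=6, E=9, A=12. Nearest is F (6).
From F: distances to unvisited — E=4, A=15. Nearest is E (4).
From E: distances to unvisited — A=19. Nearest is A (19).
Return A→Base: 23.
Total = 9 + 14 + 5 + 6 + 4 + 19 + 23 = 80.

Total distance 80 blocks via the nearest-neighbour route Base → L → C → X → F → E → A → Base.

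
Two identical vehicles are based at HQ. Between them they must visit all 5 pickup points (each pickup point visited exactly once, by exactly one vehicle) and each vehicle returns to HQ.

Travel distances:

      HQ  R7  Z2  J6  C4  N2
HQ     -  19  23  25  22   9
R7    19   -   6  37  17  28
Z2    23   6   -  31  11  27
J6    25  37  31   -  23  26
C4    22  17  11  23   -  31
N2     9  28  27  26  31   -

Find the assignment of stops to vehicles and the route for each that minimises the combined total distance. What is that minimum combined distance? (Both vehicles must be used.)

There are 2^4 − 1 = 15 ways to divide the 5 stops into two non-empty groups. For each, the best each vehicle can do is its own shortest tour through its group:
  {R7} + {Z2, J6, C4, N2}: 38 + 92 = 130
  {Z2} + {R7, J6, C4, N2}: 46 + 94 = 140
  {R7, Z2} + {J6, C4, N2}: 48 + 80 = 128
  {J6} + {R7, Z2, C4, N2}: 50 + 76 = 126
  {R7, J6} + {Z2, C4, N2}: 81 + 69 = 150
  {Z2, J6} + {R7, C4, N2}: 79 + 76 = 155
  … (15 splits in total)
  {R7, Z2, J6, C4} + {N2}: 84 + 18 = 102  ← best
Best: vehicle 1 HQ → R7 → Z2 → C4 → J6 → HQ = 84; vehicle 2 HQ → N2 → HQ = 18; combined 102.

Minimum combined distance: 102.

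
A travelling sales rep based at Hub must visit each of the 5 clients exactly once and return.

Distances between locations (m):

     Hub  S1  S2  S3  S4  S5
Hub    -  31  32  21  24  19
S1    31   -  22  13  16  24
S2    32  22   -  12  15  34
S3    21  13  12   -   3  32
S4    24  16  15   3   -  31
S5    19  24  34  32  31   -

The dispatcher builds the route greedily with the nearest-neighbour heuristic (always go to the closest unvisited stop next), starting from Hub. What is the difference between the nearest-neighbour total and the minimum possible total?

Excess over optimum: 2 m.

From Hub: S5=19, S3=21, S4=24, S1=31, S2=32 → choose S5 (19).
From S5: S1=24, S4=31, S3=32, S2=34 → choose S1 (24).
From S1: S3=13, S4=16, S2=22 → choose S3 (13).
From S3: S4=3, S2=12 → choose S4 (3).
From S4: S2=15 → choose S2 (15).
NN route Hub → S5 → S1 → S3 → S4 → S2 → Hub costs 106.
Optimal: Hub → S3 → S4 → S2 → S1 → S5 → Hub costs 104 (by enumerating all 60 distinct tours).
Excess = 106 − 104 = 2.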